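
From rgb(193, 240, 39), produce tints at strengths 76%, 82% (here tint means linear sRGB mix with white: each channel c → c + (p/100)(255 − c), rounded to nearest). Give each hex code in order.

76%: (193 + 47.12 = 240.12→240, 240 + 11.4 = 251.4→251, 39 + 164.16 = 203.16→203) → #F0FBCB
82%: (193 + 50.84 = 243.84→244, 240 + 12.3 = 252.3→252, 39 + 177.12 = 216.12→216) → #F4FCD8

#F0FBCB, #F4FCD8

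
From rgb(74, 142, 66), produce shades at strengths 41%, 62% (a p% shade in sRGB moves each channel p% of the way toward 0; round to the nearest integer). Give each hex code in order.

41%: (74 − 30.34 = 43.66→44, 142 − 58.22 = 83.78→84, 66 − 27.06 = 38.94→39) → #2C5427
62%: (74 − 45.88 = 28.12→28, 142 − 88.04 = 53.96→54, 66 − 40.92 = 25.08→25) → #1C3619

#2C5427, #1C3619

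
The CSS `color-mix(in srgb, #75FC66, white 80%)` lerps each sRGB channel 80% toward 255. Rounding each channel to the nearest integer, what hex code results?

#75FC66 is rgb(117, 252, 102).
An 80% tint moves each channel 80% toward 255:
  R: 117 + 0.8×(255−117) = 117 + 110.4 = 227.4 → 227
  G: 252 + 0.8×(255−252) = 252 + 2.4 = 254.4 → 254
  B: 102 + 0.8×(255−102) = 102 + 122.4 = 224.4 → 224
rgb(227, 254, 224) = #E3FEE0.

#E3FEE0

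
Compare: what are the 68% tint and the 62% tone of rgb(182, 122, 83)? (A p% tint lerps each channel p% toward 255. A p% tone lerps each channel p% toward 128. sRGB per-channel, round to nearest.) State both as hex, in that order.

#e8d4c8, #957e6f

68% tint:
  R: 182 + 49.64 = 231.64 → 232
  G: 122 + 0.68×(255−122) = 122 + 90.44 = 212.44 → 212
  B: 83 + 0.68×(255−83) = 83 + 116.96 = 199.96 → 200
  → #e8d4c8
62% tone:
  R: 182 − 33.48 = 148.52 → 149
  G: 122 + 0.62×(128−122) = 122 + 3.72 = 125.72 → 126
  B: 83 + 0.62×(128−83) = 83 + 27.9 = 110.9 → 111
  → #957e6f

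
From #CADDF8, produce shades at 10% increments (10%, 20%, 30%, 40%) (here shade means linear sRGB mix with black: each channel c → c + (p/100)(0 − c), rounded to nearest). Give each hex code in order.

#CADDF8 is rgb(202, 221, 248).
10%: (202 − 20.2 = 181.8→182, 221 − 22.1 = 198.9→199, 248 − 24.8 = 223.2→223) → #B6C7DF
20%: (202 − 40.4 = 161.6→162, 221 − 44.2 = 176.8→177, 248 − 49.6 = 198.4→198) → #A2B1C6
30%: (202 − 60.6 = 141.4→141, 221 − 66.3 = 154.7→155, 248 − 74.4 = 173.6→174) → #8D9BAE
40%: (202 − 80.8 = 121.2→121, 221 − 88.4 = 132.6→133, 248 − 99.2 = 148.8→149) → #798595

#B6C7DF, #A2B1C6, #8D9BAE, #798595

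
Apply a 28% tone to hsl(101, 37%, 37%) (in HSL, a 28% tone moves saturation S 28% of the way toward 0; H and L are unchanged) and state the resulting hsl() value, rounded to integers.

S moves 28% from 37 toward 0: 37 − 10.36 = 26.64 → 27.
H and L are unchanged.

hsl(101, 27%, 37%)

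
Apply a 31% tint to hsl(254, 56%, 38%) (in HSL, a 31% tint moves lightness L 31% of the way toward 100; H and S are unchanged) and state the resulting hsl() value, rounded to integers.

hsl(254, 56%, 57%)

L moves 31% from 38 toward 100: 38 + 19.22 = 57.22 → 57.
H and S are unchanged.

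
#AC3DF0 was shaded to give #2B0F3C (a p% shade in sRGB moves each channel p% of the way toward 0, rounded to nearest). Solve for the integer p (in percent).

75%

#AC3DF0 is rgb(172, 61, 240); #2B0F3C is rgb(43, 15, 60).
On the B channel (widest range): 60 ≈ 240 + (p/100)(0 − 240), so p ≈ 100×(60 − 240)/(0 − 240) = -18000/-240 = 75.00.
p = 75 reproduces all three channels after rounding.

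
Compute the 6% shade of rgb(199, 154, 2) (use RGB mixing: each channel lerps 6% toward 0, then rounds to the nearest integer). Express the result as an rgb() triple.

A 6% shade moves each channel 6% toward 0:
  R: 199 − 11.94 = 187.06 → 187
  G: 154 − 9.24 = 144.76 → 145
  B: 2 + 0.06×(0−2) = 2 − 0.12 = 1.88 → 2

rgb(187, 145, 2)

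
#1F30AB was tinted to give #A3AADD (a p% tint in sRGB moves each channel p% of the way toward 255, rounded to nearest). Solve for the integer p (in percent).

#1F30AB is rgb(31, 48, 171); #A3AADD is rgb(163, 170, 221).
On the R channel (widest range): 163 ≈ 31 + (p/100)(255 − 31), so p ≈ 100×(163 − 31)/(255 − 31) = 13200/224 = 58.93.
p = 59 reproduces all three channels after rounding.

59%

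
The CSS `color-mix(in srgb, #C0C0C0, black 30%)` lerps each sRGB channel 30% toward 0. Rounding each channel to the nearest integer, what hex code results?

#868686

#C0C0C0 is rgb(192, 192, 192).
A 30% shade moves each channel 30% toward 0:
  R: 192 + 0.3×(0−192) = 192 − 57.6 = 134.4 → 134
  G: 192 − 57.6 = 134.4 → 134
  B: 192 − 57.6 = 134.4 → 134
rgb(134, 134, 134) = #868686.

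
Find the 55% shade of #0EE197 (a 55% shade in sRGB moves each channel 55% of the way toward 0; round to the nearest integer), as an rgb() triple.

rgb(6, 101, 68)

#0EE197 is rgb(14, 225, 151).
Lerp each channel 55% toward 0:
  R: 14 − 7.7 = 6.3 → 6
  G: 225 − 123.75 = 101.25 → 101
  B: 151 + 0.55×(0−151) = 151 − 83.05 = 67.95 → 68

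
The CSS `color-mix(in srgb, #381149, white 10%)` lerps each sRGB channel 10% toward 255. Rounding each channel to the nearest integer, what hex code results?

#381149 is rgb(56, 17, 73).
A 10% tint moves each channel 10% toward 255:
  R: 56 + 0.1×(255−56) = 56 + 19.9 = 75.9 → 76
  G: 17 + 23.8 = 40.8 → 41
  B: 73 + 18.2 = 91.2 → 91
rgb(76, 41, 91) = #4C295B.

#4C295B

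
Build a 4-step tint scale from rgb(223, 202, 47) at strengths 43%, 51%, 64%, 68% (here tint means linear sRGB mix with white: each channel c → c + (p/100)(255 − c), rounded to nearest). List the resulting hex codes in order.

#EDE188, #EFE599, #F3ECB4, #F5EEBC

43%: (223 + 13.76 = 236.76→237, 202 + 22.79 = 224.79→225, 47 + 89.44 = 136.44→136) → #EDE188
51%: (223 + 16.32 = 239.32→239, 202 + 27.03 = 229.03→229, 47 + 106.08 = 153.08→153) → #EFE599
64%: (223 + 20.48 = 243.48→243, 202 + 33.92 = 235.92→236, 47 + 133.12 = 180.12→180) → #F3ECB4
68%: (223 + 21.76 = 244.76→245, 202 + 36.04 = 238.04→238, 47 + 141.44 = 188.44→188) → #F5EEBC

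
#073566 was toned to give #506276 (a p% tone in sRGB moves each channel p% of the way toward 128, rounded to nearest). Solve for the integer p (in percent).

#073566 is rgb(7, 53, 102); #506276 is rgb(80, 98, 118).
On the R channel (widest range): 80 ≈ 7 + (p/100)(128 − 7), so p ≈ 100×(80 − 7)/(128 − 7) = 7300/121 = 60.33.
p = 60 reproduces all three channels after rounding.

60%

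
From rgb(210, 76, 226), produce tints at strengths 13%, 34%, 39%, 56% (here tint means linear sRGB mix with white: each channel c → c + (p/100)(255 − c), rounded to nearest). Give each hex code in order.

#d863e6, #e189ec, #e492ed, #ebb0f2

13%: (210 + 5.85 = 215.85→216, 76 + 23.27 = 99.27→99, 226 + 3.77 = 229.77→230) → #d863e6
34%: (210 + 15.3 = 225.3→225, 76 + 60.86 = 136.86→137, 226 + 9.86 = 235.86→236) → #e189ec
39%: (210 + 17.55 = 227.55→228, 76 + 69.81 = 145.81→146, 226 + 11.31 = 237.31→237) → #e492ed
56%: (210 + 25.2 = 235.2→235, 76 + 100.24 = 176.24→176, 226 + 16.24 = 242.24→242) → #ebb0f2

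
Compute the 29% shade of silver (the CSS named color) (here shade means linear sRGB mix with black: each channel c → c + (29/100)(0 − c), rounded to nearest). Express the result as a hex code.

CSS silver is rgb(192, 192, 192).
Per channel, c → c + 0.29(0 − c):
  R: 192 + 0.29×(0−192) = 192 − 55.68 = 136.32 → 136
  G: 192 + 0.29×(0−192) = 192 − 55.68 = 136.32 → 136
  B: 192 + 0.29×(0−192) = 192 − 55.68 = 136.32 → 136
rgb(136, 136, 136) = #888888.

#888888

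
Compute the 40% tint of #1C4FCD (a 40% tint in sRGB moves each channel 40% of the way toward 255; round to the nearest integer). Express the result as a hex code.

#7795E1

#1C4FCD is rgb(28, 79, 205).
Lerp each channel 40% toward 255:
  R: 28 + 0.4×(255−28) = 28 + 90.8 = 118.8 → 119
  G: 79 + 0.4×(255−79) = 79 + 70.4 = 149.4 → 149
  B: 205 + 0.4×(255−205) = 205 + 20 = 225 → 225
rgb(119, 149, 225) = #7795E1.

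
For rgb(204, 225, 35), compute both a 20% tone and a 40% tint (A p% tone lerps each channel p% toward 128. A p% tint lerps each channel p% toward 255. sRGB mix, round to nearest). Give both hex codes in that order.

20% tone:
  R: 204 + 0.2×(128−204) = 204 − 15.2 = 188.8 → 189
  G: 225 + 0.2×(128−225) = 225 − 19.4 = 205.6 → 206
  B: 35 + 0.2×(128−35) = 35 + 18.6 = 53.6 → 54
  → #BDCE36
40% tint:
  R: 204 + 20.4 = 224.4 → 224
  G: 225 + 0.4×(255−225) = 225 + 12 = 237 → 237
  B: 35 + 88 = 123 → 123
  → #E0ED7B

#BDCE36, #E0ED7B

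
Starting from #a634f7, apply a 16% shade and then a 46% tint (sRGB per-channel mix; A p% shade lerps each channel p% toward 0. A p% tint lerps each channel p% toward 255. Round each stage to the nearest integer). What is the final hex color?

#a634f7 is rgb(166, 52, 247).
Per channel, c → c + 0.16(0 − c):
  R: 166 + 0.16×(0−166) = 166 − 26.56 = 139.44 → 139
  G: 52 − 8.32 = 43.68 → 44
  B: 247 − 39.52 = 207.48 → 207
After the shade: rgb(139, 44, 207) = #8b2ccf.
Lerp each channel 46% toward 255:
  R: 139 + 0.46×(255−139) = 139 + 53.36 = 192.36 → 192
  G: 44 + 97.06 = 141.06 → 141
  B: 207 + 0.46×(255−207) = 207 + 22.08 = 229.08 → 229
rgb(192, 141, 229) = #c08de5.

#c08de5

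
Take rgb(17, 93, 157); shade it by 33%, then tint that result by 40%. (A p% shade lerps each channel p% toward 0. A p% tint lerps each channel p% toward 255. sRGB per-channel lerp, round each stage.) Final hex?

#6d8ba5

Lerp each channel 33% toward 0:
  R: 17 − 5.61 = 11.39 → 11
  G: 93 − 30.69 = 62.31 → 62
  B: 157 − 51.81 = 105.19 → 105
After the shade: rgb(11, 62, 105) = #0b3e69.
Lerp each channel 40% toward 255:
  R: 11 + 0.4×(255−11) = 11 + 97.6 = 108.6 → 109
  G: 62 + 77.2 = 139.2 → 139
  B: 105 + 0.4×(255−105) = 105 + 60 = 165 → 165
rgb(109, 139, 165) = #6d8ba5.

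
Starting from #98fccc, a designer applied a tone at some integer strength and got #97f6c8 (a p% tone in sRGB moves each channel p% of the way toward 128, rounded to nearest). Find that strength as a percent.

5%

#98fccc is rgb(152, 252, 204); #97f6c8 is rgb(151, 246, 200).
On the G channel (widest range): 246 ≈ 252 + (p/100)(128 − 252), so p ≈ 100×(246 − 252)/(128 − 252) = -600/-124 = 4.84.
p = 5 reproduces all three channels after rounding.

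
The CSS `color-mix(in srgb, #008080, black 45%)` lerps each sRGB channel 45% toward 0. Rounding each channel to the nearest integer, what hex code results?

#004646

#008080 is rgb(0, 128, 128).
A 45% shade moves each channel 45% toward 0:
  R: 0 + 0 = 0 → 0
  G: 128 + 0.45×(0−128) = 128 − 57.6 = 70.4 → 70
  B: 128 + 0.45×(0−128) = 128 − 57.6 = 70.4 → 70
rgb(0, 70, 70) = #004646.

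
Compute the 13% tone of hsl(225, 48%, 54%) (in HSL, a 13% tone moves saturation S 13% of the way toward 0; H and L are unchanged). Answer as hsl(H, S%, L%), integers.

S moves 13% from 48 toward 0: 48 − 6.24 = 41.76 → 42.
H and L are unchanged.

hsl(225, 42%, 54%)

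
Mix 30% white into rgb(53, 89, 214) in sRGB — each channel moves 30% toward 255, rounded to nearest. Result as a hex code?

Per channel, c → c + 0.3(255 − c):
  R: 53 + 0.3×(255−53) = 53 + 60.6 = 113.6 → 114
  G: 89 + 0.3×(255−89) = 89 + 49.8 = 138.8 → 139
  B: 214 + 0.3×(255−214) = 214 + 12.3 = 226.3 → 226
rgb(114, 139, 226) = #728BE2.

#728BE2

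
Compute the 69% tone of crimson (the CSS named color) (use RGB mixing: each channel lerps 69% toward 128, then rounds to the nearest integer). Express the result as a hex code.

#9d5f6b

CSS crimson is rgb(220, 20, 60).
A 69% tone moves each channel 69% toward 128:
  R: 220 + 0.69×(128−220) = 220 − 63.48 = 156.52 → 157
  G: 20 + 74.52 = 94.52 → 95
  B: 60 + 46.92 = 106.92 → 107
rgb(157, 95, 107) = #9d5f6b.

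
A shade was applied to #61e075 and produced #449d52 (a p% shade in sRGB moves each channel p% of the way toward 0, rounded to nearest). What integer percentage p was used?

30%

#61e075 is rgb(97, 224, 117); #449d52 is rgb(68, 157, 82).
On the G channel (widest range): 157 ≈ 224 + (p/100)(0 − 224), so p ≈ 100×(157 − 224)/(0 − 224) = -6700/-224 = 29.91.
p = 30 reproduces all three channels after rounding.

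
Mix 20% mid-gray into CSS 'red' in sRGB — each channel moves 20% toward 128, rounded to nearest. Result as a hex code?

CSS red is rgb(255, 0, 0).
Lerp each channel 20% toward 128:
  R: 255 + 0.2×(128−255) = 255 − 25.4 = 229.6 → 230
  G: 0 + 0.2×(128−0) = 0 + 25.6 = 25.6 → 26
  B: 0 + 0.2×(128−0) = 0 + 25.6 = 25.6 → 26
rgb(230, 26, 26) = #E61A1A.

#E61A1A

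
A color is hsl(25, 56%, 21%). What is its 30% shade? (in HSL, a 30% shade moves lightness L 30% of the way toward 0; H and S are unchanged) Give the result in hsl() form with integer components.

L moves 30% from 21 toward 0: 21 − 6.3 = 14.7 → 15.
H and S are unchanged.

hsl(25, 56%, 15%)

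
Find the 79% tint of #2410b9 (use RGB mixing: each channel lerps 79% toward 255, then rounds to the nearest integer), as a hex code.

#d1cdf0

#2410b9 is rgb(36, 16, 185).
A 79% tint moves each channel 79% toward 255:
  R: 36 + 173.01 = 209.01 → 209
  G: 16 + 188.81 = 204.81 → 205
  B: 185 + 0.79×(255−185) = 185 + 55.3 = 240.3 → 240
rgb(209, 205, 240) = #d1cdf0.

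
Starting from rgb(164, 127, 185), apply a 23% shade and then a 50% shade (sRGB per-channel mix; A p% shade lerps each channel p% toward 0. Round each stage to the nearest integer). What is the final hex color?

#3F3147

A 23% shade moves each channel 23% toward 0:
  R: 164 + 0.23×(0−164) = 164 − 37.72 = 126.28 → 126
  G: 127 + 0.23×(0−127) = 127 − 29.21 = 97.79 → 98
  B: 185 + 0.23×(0−185) = 185 − 42.55 = 142.45 → 142
After the shade: rgb(126, 98, 142) = #7E628E.
Per channel, c → c + 0.5(0 − c):
  R: 126 + 0.5×(0−126) = 126 − 63 = 63 → 63
  G: 98 − 49 = 49 → 49
  B: 142 − 71 = 71 → 71
rgb(63, 49, 71) = #3F3147.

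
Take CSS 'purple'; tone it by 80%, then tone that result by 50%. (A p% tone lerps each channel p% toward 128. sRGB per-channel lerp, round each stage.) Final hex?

CSS purple is rgb(128, 0, 128).
Lerp each channel 80% toward 128:
  R: 128 + 0.8×(128−128) = 128 + 0 = 128 → 128
  G: 0 + 0.8×(128−0) = 0 + 102.4 = 102.4 → 102
  B: 128 + 0 = 128 → 128
After the tone: rgb(128, 102, 128) = #806680.
Lerp each channel 50% toward 128:
  R: 128 + 0 = 128 → 128
  G: 102 + 0.5×(128−102) = 102 + 13 = 115 → 115
  B: 128 + 0.5×(128−128) = 128 + 0 = 128 → 128
rgb(128, 115, 128) = #807380.

#807380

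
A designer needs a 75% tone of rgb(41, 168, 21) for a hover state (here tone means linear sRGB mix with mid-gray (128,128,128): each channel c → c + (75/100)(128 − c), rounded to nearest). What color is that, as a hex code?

Lerp each channel 75% toward 128:
  R: 41 + 65.25 = 106.25 → 106
  G: 168 + 0.75×(128−168) = 168 − 30 = 138 → 138
  B: 21 + 80.25 = 101.25 → 101
rgb(106, 138, 101) = #6A8A65.

#6A8A65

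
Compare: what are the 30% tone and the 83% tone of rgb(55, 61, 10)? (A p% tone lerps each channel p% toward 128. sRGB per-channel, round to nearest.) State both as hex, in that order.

#4D512D, #74756C

30% tone:
  R: 55 + 21.9 = 76.9 → 77
  G: 61 + 20.1 = 81.1 → 81
  B: 10 + 35.4 = 45.4 → 45
  → #4D512D
83% tone:
  R: 55 + 60.59 = 115.59 → 116
  G: 61 + 0.83×(128−61) = 61 + 55.61 = 116.61 → 117
  B: 10 + 97.94 = 107.94 → 108
  → #74756C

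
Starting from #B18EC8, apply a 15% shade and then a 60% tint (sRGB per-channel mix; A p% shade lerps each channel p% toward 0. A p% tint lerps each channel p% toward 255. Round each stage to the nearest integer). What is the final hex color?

#B18EC8 is rgb(177, 142, 200).
Per channel, c → c + 0.15(0 − c):
  R: 177 − 26.55 = 150.45 → 150
  G: 142 + 0.15×(0−142) = 142 − 21.3 = 120.7 → 121
  B: 200 + 0.15×(0−200) = 200 − 30 = 170 → 170
After the shade: rgb(150, 121, 170) = #9679AA.
Lerp each channel 60% toward 255:
  R: 150 + 63 = 213 → 213
  G: 121 + 0.6×(255−121) = 121 + 80.4 = 201.4 → 201
  B: 170 + 0.6×(255−170) = 170 + 51 = 221 → 221
rgb(213, 201, 221) = #D5C9DD.

#D5C9DD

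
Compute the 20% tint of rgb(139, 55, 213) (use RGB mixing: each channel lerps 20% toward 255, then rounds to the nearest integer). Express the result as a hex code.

Lerp each channel 20% toward 255:
  R: 139 + 0.2×(255−139) = 139 + 23.2 = 162.2 → 162
  G: 55 + 40 = 95 → 95
  B: 213 + 8.4 = 221.4 → 221
rgb(162, 95, 221) = #A25FDD.

#A25FDD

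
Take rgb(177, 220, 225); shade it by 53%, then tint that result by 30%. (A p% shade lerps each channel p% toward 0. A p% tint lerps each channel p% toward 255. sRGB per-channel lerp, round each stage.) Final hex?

A 53% shade moves each channel 53% toward 0:
  R: 177 + 0.53×(0−177) = 177 − 93.81 = 83.19 → 83
  G: 220 − 116.6 = 103.4 → 103
  B: 225 − 119.25 = 105.75 → 106
After the shade: rgb(83, 103, 106) = #53676A.
Lerp each channel 30% toward 255:
  R: 83 + 51.6 = 134.6 → 135
  G: 103 + 0.3×(255−103) = 103 + 45.6 = 148.6 → 149
  B: 106 + 44.7 = 150.7 → 151
rgb(135, 149, 151) = #879597.

#879597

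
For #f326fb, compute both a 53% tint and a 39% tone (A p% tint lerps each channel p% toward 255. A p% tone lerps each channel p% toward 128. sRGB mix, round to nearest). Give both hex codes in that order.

#f326fb is rgb(243, 38, 251).
53% tint:
  R: 243 + 6.36 = 249.36 → 249
  G: 38 + 115.01 = 153.01 → 153
  B: 251 + 0.53×(255−251) = 251 + 2.12 = 253.12 → 253
  → #f999fd
39% tone:
  R: 243 + 0.39×(128−243) = 243 − 44.85 = 198.15 → 198
  G: 38 + 0.39×(128−38) = 38 + 35.1 = 73.1 → 73
  B: 251 − 47.97 = 203.03 → 203
  → #c649cb

#f999fd, #c649cb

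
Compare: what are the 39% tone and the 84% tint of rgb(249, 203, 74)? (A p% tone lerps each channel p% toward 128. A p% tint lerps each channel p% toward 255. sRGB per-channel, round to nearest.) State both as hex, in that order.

#caae5f, #fef7e2

39% tone:
  R: 249 − 47.19 = 201.81 → 202
  G: 203 − 29.25 = 173.75 → 174
  B: 74 + 0.39×(128−74) = 74 + 21.06 = 95.06 → 95
  → #caae5f
84% tint:
  R: 249 + 0.84×(255−249) = 249 + 5.04 = 254.04 → 254
  G: 203 + 43.68 = 246.68 → 247
  B: 74 + 152.04 = 226.04 → 226
  → #fef7e2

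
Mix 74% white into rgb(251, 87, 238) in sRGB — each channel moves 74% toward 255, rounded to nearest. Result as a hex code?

#FED3FB

Per channel, c → c + 0.74(255 − c):
  R: 251 + 2.96 = 253.96 → 254
  G: 87 + 0.74×(255−87) = 87 + 124.32 = 211.32 → 211
  B: 238 + 12.58 = 250.58 → 251
rgb(254, 211, 251) = #FED3FB.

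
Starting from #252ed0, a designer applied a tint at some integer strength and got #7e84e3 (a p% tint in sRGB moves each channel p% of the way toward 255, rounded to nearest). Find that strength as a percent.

#252ed0 is rgb(37, 46, 208); #7e84e3 is rgb(126, 132, 227).
On the R channel (widest range): 126 ≈ 37 + (p/100)(255 − 37), so p ≈ 100×(126 − 37)/(255 − 37) = 8900/218 = 40.83.
p = 41 reproduces all three channels after rounding.

41%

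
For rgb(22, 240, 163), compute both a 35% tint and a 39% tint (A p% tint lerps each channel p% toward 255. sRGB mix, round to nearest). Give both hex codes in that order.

#68f5c3, #71f6c7

35% tint:
  R: 22 + 0.35×(255−22) = 22 + 81.55 = 103.55 → 104
  G: 240 + 0.35×(255−240) = 240 + 5.25 = 245.25 → 245
  B: 163 + 0.35×(255−163) = 163 + 32.2 = 195.2 → 195
  → #68f5c3
39% tint:
  R: 22 + 90.87 = 112.87 → 113
  G: 240 + 5.85 = 245.85 → 246
  B: 163 + 0.39×(255−163) = 163 + 35.88 = 198.88 → 199
  → #71f6c7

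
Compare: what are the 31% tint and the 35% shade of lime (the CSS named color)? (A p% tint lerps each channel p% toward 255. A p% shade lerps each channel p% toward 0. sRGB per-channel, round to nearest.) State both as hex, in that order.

CSS lime is rgb(0, 255, 0).
31% tint:
  R: 0 + 0.31×(255−0) = 0 + 79.05 = 79.05 → 79
  G: 255 + 0.31×(255−255) = 255 + 0 = 255 → 255
  B: 0 + 79.05 = 79.05 → 79
  → #4FFF4F
35% shade:
  R: 0 + 0 = 0 → 0
  G: 255 − 89.25 = 165.75 → 166
  B: 0 + 0.35×(0−0) = 0 + 0 = 0 → 0
  → #00A600

#4FFF4F, #00A600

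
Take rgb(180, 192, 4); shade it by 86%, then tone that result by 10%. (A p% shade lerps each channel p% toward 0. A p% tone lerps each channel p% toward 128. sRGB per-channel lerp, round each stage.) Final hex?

Lerp each channel 86% toward 0:
  R: 180 + 0.86×(0−180) = 180 − 154.8 = 25.2 → 25
  G: 192 + 0.86×(0−192) = 192 − 165.12 = 26.88 → 27
  B: 4 + 0.86×(0−4) = 4 − 3.44 = 0.56 → 1
After the shade: rgb(25, 27, 1) = #191B01.
Lerp each channel 10% toward 128:
  R: 25 + 0.1×(128−25) = 25 + 10.3 = 35.3 → 35
  G: 27 + 0.1×(128−27) = 27 + 10.1 = 37.1 → 37
  B: 1 + 0.1×(128−1) = 1 + 12.7 = 13.7 → 14
rgb(35, 37, 14) = #23250E.

#23250E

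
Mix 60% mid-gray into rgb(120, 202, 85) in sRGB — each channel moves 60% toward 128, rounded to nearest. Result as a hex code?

Lerp each channel 60% toward 128:
  R: 120 + 0.6×(128−120) = 120 + 4.8 = 124.8 → 125
  G: 202 + 0.6×(128−202) = 202 − 44.4 = 157.6 → 158
  B: 85 + 25.8 = 110.8 → 111
rgb(125, 158, 111) = #7D9E6F.

#7D9E6F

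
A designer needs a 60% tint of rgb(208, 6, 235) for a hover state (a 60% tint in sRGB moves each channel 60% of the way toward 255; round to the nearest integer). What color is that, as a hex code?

A 60% tint moves each channel 60% toward 255:
  R: 208 + 28.2 = 236.2 → 236
  G: 6 + 0.6×(255−6) = 6 + 149.4 = 155.4 → 155
  B: 235 + 0.6×(255−235) = 235 + 12 = 247 → 247
rgb(236, 155, 247) = #ec9bf7.

#ec9bf7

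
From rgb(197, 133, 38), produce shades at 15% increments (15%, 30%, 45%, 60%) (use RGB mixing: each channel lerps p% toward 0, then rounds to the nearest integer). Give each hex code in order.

#A77120, #8A5D1B, #6C4915, #4F350F

15%: (197 − 29.55 = 167.45→167, 133 − 19.95 = 113.05→113, 38 − 5.7 = 32.3→32) → #A77120
30%: (197 − 59.1 = 137.9→138, 133 − 39.9 = 93.1→93, 38 − 11.4 = 26.6→27) → #8A5D1B
45%: (197 − 88.65 = 108.35→108, 133 − 59.85 = 73.15→73, 38 − 17.1 = 20.9→21) → #6C4915
60%: (197 − 118.2 = 78.8→79, 133 − 79.8 = 53.2→53, 38 − 22.8 = 15.2→15) → #4F350F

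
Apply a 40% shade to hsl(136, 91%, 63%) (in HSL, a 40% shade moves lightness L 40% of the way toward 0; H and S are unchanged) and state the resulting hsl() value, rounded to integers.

hsl(136, 91%, 38%)

L moves 40% from 63 toward 0: 63 − 25.2 = 37.8 → 38.
H and S are unchanged.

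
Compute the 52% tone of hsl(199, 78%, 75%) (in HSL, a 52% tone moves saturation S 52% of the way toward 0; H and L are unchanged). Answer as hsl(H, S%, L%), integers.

hsl(199, 37%, 75%)

S moves 52% from 78 toward 0: 78 − 40.56 = 37.44 → 37.
H and L are unchanged.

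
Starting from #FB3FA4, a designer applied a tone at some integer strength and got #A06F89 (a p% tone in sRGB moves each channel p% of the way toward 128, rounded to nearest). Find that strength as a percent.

74%

#FB3FA4 is rgb(251, 63, 164); #A06F89 is rgb(160, 111, 137).
On the R channel (widest range): 160 ≈ 251 + (p/100)(128 − 251), so p ≈ 100×(160 − 251)/(128 − 251) = -9100/-123 = 73.98.
p = 74 reproduces all three channels after rounding.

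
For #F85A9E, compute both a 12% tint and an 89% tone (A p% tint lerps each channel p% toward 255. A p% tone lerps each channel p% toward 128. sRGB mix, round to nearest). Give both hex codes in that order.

#F85A9E is rgb(248, 90, 158).
12% tint:
  R: 248 + 0.12×(255−248) = 248 + 0.84 = 248.84 → 249
  G: 90 + 0.12×(255−90) = 90 + 19.8 = 109.8 → 110
  B: 158 + 0.12×(255−158) = 158 + 11.64 = 169.64 → 170
  → #F96EAA
89% tone:
  R: 248 − 106.8 = 141.2 → 141
  G: 90 + 0.89×(128−90) = 90 + 33.82 = 123.82 → 124
  B: 158 + 0.89×(128−158) = 158 − 26.7 = 131.3 → 131
  → #8D7C83

#F96EAA, #8D7C83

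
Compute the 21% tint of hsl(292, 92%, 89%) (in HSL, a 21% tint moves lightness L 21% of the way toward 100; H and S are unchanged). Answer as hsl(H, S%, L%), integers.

hsl(292, 92%, 91%)

L moves 21% from 89 toward 100: 89 + 2.31 = 91.31 → 91.
H and S are unchanged.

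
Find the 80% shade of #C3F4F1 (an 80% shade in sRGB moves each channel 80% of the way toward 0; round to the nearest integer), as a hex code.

#273130

#C3F4F1 is rgb(195, 244, 241).
An 80% shade moves each channel 80% toward 0:
  R: 195 − 156 = 39 → 39
  G: 244 + 0.8×(0−244) = 244 − 195.2 = 48.8 → 49
  B: 241 − 192.8 = 48.2 → 48
rgb(39, 49, 48) = #273130.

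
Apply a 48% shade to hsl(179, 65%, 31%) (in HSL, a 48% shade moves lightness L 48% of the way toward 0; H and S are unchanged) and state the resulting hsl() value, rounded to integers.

hsl(179, 65%, 16%)

L moves 48% from 31 toward 0: 31 − 14.88 = 16.12 → 16.
H and S are unchanged.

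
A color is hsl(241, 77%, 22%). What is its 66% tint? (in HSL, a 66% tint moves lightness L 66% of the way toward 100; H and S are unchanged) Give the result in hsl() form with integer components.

L moves 66% from 22 toward 100: 22 + 51.48 = 73.48 → 73.
H and S are unchanged.

hsl(241, 77%, 73%)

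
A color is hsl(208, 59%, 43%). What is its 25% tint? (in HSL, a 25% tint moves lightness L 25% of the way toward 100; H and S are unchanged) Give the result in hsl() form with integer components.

L moves 25% from 43 toward 100: 43 + 14.25 = 57.25 → 57.
H and S are unchanged.

hsl(208, 59%, 57%)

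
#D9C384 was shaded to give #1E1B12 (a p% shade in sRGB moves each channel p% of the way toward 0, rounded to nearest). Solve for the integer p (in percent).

86%

#D9C384 is rgb(217, 195, 132); #1E1B12 is rgb(30, 27, 18).
On the R channel (widest range): 30 ≈ 217 + (p/100)(0 − 217), so p ≈ 100×(30 − 217)/(0 − 217) = -18700/-217 = 86.18.
p = 86 reproduces all three channels after rounding.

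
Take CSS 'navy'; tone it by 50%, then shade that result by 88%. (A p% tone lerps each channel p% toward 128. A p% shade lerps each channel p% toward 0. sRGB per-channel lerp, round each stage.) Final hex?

CSS navy is rgb(0, 0, 128).
Per channel, c → c + 0.5(128 − c):
  R: 0 + 0.5×(128−0) = 0 + 64 = 64 → 64
  G: 0 + 64 = 64 → 64
  B: 128 + 0 = 128 → 128
After the tone: rgb(64, 64, 128) = #404080.
An 88% shade moves each channel 88% toward 0:
  R: 64 + 0.88×(0−64) = 64 − 56.32 = 7.68 → 8
  G: 64 + 0.88×(0−64) = 64 − 56.32 = 7.68 → 8
  B: 128 + 0.88×(0−128) = 128 − 112.64 = 15.36 → 15
rgb(8, 8, 15) = #08080F.

#08080F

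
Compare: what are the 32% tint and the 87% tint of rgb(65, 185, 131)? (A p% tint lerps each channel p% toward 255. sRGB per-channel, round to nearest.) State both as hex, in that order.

#7ECFAB, #E6F6EF

32% tint:
  R: 65 + 0.32×(255−65) = 65 + 60.8 = 125.8 → 126
  G: 185 + 22.4 = 207.4 → 207
  B: 131 + 0.32×(255−131) = 131 + 39.68 = 170.68 → 171
  → #7ECFAB
87% tint:
  R: 65 + 0.87×(255−65) = 65 + 165.3 = 230.3 → 230
  G: 185 + 0.87×(255−185) = 185 + 60.9 = 245.9 → 246
  B: 131 + 107.88 = 238.88 → 239
  → #E6F6EF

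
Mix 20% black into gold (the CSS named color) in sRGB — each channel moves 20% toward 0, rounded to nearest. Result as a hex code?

#CCAC00

CSS gold is rgb(255, 215, 0).
Lerp each channel 20% toward 0:
  R: 255 − 51 = 204 → 204
  G: 215 − 43 = 172 → 172
  B: 0 + 0.2×(0−0) = 0 + 0 = 0 → 0
rgb(204, 172, 0) = #CCAC00.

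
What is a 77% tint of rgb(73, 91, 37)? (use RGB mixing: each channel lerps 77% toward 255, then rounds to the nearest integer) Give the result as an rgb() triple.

Per channel, c → c + 0.77(255 − c):
  R: 73 + 140.14 = 213.14 → 213
  G: 91 + 0.77×(255−91) = 91 + 126.28 = 217.28 → 217
  B: 37 + 0.77×(255−37) = 37 + 167.86 = 204.86 → 205

rgb(213, 217, 205)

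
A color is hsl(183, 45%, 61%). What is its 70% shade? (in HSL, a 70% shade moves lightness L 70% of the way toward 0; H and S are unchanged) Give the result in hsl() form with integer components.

hsl(183, 45%, 18%)

L moves 70% from 61 toward 0: 61 − 42.7 = 18.3 → 18.
H and S are unchanged.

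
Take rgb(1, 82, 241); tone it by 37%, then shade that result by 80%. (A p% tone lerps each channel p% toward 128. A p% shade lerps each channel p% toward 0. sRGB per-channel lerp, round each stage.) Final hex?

Lerp each channel 37% toward 128:
  R: 1 + 0.37×(128−1) = 1 + 46.99 = 47.99 → 48
  G: 82 + 0.37×(128−82) = 82 + 17.02 = 99.02 → 99
  B: 241 − 41.81 = 199.19 → 199
After the tone: rgb(48, 99, 199) = #3063c7.
Per channel, c → c + 0.8(0 − c):
  R: 48 − 38.4 = 9.6 → 10
  G: 99 + 0.8×(0−99) = 99 − 79.2 = 19.8 → 20
  B: 199 − 159.2 = 39.8 → 40
rgb(10, 20, 40) = #0a1428.

#0a1428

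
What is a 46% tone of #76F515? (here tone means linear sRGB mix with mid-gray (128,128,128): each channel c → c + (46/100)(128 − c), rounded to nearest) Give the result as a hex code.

#7BBF46

#76F515 is rgb(118, 245, 21).
A 46% tone moves each channel 46% toward 128:
  R: 118 + 0.46×(128−118) = 118 + 4.6 = 122.6 → 123
  G: 245 + 0.46×(128−245) = 245 − 53.82 = 191.18 → 191
  B: 21 + 0.46×(128−21) = 21 + 49.22 = 70.22 → 70
rgb(123, 191, 70) = #7BBF46.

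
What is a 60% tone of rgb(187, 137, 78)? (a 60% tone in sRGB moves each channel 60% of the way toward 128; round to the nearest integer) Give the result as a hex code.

#98846C

Per channel, c → c + 0.6(128 − c):
  R: 187 − 35.4 = 151.6 → 152
  G: 137 − 5.4 = 131.6 → 132
  B: 78 + 0.6×(128−78) = 78 + 30 = 108 → 108
rgb(152, 132, 108) = #98846C.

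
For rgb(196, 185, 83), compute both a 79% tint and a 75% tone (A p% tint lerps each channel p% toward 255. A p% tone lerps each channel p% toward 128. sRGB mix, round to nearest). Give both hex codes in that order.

#F3F0DB, #918E75

79% tint:
  R: 196 + 0.79×(255−196) = 196 + 46.61 = 242.61 → 243
  G: 185 + 55.3 = 240.3 → 240
  B: 83 + 135.88 = 218.88 → 219
  → #F3F0DB
75% tone:
  R: 196 + 0.75×(128−196) = 196 − 51 = 145 → 145
  G: 185 + 0.75×(128−185) = 185 − 42.75 = 142.25 → 142
  B: 83 + 0.75×(128−83) = 83 + 33.75 = 116.75 → 117
  → #918E75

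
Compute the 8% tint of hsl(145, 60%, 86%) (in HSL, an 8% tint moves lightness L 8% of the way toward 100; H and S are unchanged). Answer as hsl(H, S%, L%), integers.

L moves 8% from 86 toward 100: 86 + 1.12 = 87.12 → 87.
H and S are unchanged.

hsl(145, 60%, 87%)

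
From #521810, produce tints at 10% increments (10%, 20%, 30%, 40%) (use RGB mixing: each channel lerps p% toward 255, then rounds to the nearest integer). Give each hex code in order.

#632F28, #754640, #865D58, #977470

#521810 is rgb(82, 24, 16).
10%: (82 + 17.3 = 99.3→99, 24 + 23.1 = 47.1→47, 16 + 23.9 = 39.9→40) → #632F28
20%: (82 + 34.6 = 116.6→117, 24 + 46.2 = 70.2→70, 16 + 47.8 = 63.8→64) → #754640
30%: (82 + 51.9 = 133.9→134, 24 + 69.3 = 93.3→93, 16 + 71.7 = 87.7→88) → #865D58
40%: (82 + 69.2 = 151.2→151, 24 + 92.4 = 116.4→116, 16 + 95.6 = 111.6→112) → #977470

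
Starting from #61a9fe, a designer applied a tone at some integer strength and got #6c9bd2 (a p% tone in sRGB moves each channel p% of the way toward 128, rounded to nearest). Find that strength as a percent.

#61a9fe is rgb(97, 169, 254); #6c9bd2 is rgb(108, 155, 210).
On the B channel (widest range): 210 ≈ 254 + (p/100)(128 − 254), so p ≈ 100×(210 − 254)/(128 − 254) = -4400/-126 = 34.92.
p = 35 reproduces all three channels after rounding.

35%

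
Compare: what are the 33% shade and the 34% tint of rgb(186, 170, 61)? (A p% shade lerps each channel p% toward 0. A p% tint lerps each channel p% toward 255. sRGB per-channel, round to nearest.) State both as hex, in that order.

33% shade:
  R: 186 − 61.38 = 124.62 → 125
  G: 170 + 0.33×(0−170) = 170 − 56.1 = 113.9 → 114
  B: 61 + 0.33×(0−61) = 61 − 20.13 = 40.87 → 41
  → #7D7229
34% tint:
  R: 186 + 0.34×(255−186) = 186 + 23.46 = 209.46 → 209
  G: 170 + 0.34×(255−170) = 170 + 28.9 = 198.9 → 199
  B: 61 + 65.96 = 126.96 → 127
  → #D1C77F

#7D7229, #D1C77F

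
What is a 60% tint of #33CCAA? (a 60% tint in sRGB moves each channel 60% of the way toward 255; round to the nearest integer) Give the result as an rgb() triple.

rgb(173, 235, 221)

#33CCAA is rgb(51, 204, 170).
Per channel, c → c + 0.6(255 − c):
  R: 51 + 0.6×(255−51) = 51 + 122.4 = 173.4 → 173
  G: 204 + 30.6 = 234.6 → 235
  B: 170 + 0.6×(255−170) = 170 + 51 = 221 → 221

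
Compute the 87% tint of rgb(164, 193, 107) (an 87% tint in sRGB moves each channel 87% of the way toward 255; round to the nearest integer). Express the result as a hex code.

Per channel, c → c + 0.87(255 − c):
  R: 164 + 0.87×(255−164) = 164 + 79.17 = 243.17 → 243
  G: 193 + 53.94 = 246.94 → 247
  B: 107 + 0.87×(255−107) = 107 + 128.76 = 235.76 → 236
rgb(243, 247, 236) = #F3F7EC.

#F3F7EC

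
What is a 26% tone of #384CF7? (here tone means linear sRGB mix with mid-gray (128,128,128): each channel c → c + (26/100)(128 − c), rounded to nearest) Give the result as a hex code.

#384CF7 is rgb(56, 76, 247).
Per channel, c → c + 0.26(128 − c):
  R: 56 + 0.26×(128−56) = 56 + 18.72 = 74.72 → 75
  G: 76 + 0.26×(128−76) = 76 + 13.52 = 89.52 → 90
  B: 247 − 30.94 = 216.06 → 216
rgb(75, 90, 216) = #4B5AD8.

#4B5AD8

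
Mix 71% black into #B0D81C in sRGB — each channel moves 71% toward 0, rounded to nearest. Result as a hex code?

#B0D81C is rgb(176, 216, 28).
Lerp each channel 71% toward 0:
  R: 176 − 124.96 = 51.04 → 51
  G: 216 + 0.71×(0−216) = 216 − 153.36 = 62.64 → 63
  B: 28 + 0.71×(0−28) = 28 − 19.88 = 8.12 → 8
rgb(51, 63, 8) = #333F08.

#333F08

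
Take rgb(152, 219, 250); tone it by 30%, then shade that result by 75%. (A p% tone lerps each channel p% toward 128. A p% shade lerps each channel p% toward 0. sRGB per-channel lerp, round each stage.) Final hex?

#243035

Lerp each channel 30% toward 128:
  R: 152 + 0.3×(128−152) = 152 − 7.2 = 144.8 → 145
  G: 219 − 27.3 = 191.7 → 192
  B: 250 + 0.3×(128−250) = 250 − 36.6 = 213.4 → 213
After the tone: rgb(145, 192, 213) = #91c0d5.
A 75% shade moves each channel 75% toward 0:
  R: 145 − 108.75 = 36.25 → 36
  G: 192 + 0.75×(0−192) = 192 − 144 = 48 → 48
  B: 213 + 0.75×(0−213) = 213 − 159.75 = 53.25 → 53
rgb(36, 48, 53) = #243035.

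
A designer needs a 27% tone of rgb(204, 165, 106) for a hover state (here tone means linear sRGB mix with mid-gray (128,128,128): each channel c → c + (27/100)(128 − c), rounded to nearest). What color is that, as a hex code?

Lerp each channel 27% toward 128:
  R: 204 + 0.27×(128−204) = 204 − 20.52 = 183.48 → 183
  G: 165 + 0.27×(128−165) = 165 − 9.99 = 155.01 → 155
  B: 106 + 0.27×(128−106) = 106 + 5.94 = 111.94 → 112
rgb(183, 155, 112) = #B79B70.

#B79B70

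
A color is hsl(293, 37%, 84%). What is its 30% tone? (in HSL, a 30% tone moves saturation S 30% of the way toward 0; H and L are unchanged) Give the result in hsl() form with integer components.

S moves 30% from 37 toward 0: 37 − 11.1 = 25.9 → 26.
H and L are unchanged.

hsl(293, 26%, 84%)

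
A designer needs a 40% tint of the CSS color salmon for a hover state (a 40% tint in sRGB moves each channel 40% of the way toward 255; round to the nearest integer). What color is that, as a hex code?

CSS salmon is rgb(250, 128, 114).
Per channel, c → c + 0.4(255 − c):
  R: 250 + 0.4×(255−250) = 250 + 2 = 252 → 252
  G: 128 + 50.8 = 178.8 → 179
  B: 114 + 0.4×(255−114) = 114 + 56.4 = 170.4 → 170
rgb(252, 179, 170) = #FCB3AA.

#FCB3AA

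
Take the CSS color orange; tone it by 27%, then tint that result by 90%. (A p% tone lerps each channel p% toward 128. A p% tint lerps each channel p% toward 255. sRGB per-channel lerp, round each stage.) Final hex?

#fcf5e9

CSS orange is rgb(255, 165, 0).
Lerp each channel 27% toward 128:
  R: 255 − 34.29 = 220.71 → 221
  G: 165 − 9.99 = 155.01 → 155
  B: 0 + 0.27×(128−0) = 0 + 34.56 = 34.56 → 35
After the tone: rgb(221, 155, 35) = #dd9b23.
Per channel, c → c + 0.9(255 − c):
  R: 221 + 30.6 = 251.6 → 252
  G: 155 + 0.9×(255−155) = 155 + 90 = 245 → 245
  B: 35 + 198 = 233 → 233
rgb(252, 245, 233) = #fcf5e9.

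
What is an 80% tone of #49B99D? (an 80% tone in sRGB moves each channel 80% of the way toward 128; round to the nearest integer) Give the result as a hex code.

#49B99D is rgb(73, 185, 157).
An 80% tone moves each channel 80% toward 128:
  R: 73 + 0.8×(128−73) = 73 + 44 = 117 → 117
  G: 185 + 0.8×(128−185) = 185 − 45.6 = 139.4 → 139
  B: 157 − 23.2 = 133.8 → 134
rgb(117, 139, 134) = #758B86.

#758B86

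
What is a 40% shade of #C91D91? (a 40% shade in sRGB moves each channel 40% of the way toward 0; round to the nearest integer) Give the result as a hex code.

#791157

#C91D91 is rgb(201, 29, 145).
A 40% shade moves each channel 40% toward 0:
  R: 201 − 80.4 = 120.6 → 121
  G: 29 + 0.4×(0−29) = 29 − 11.6 = 17.4 → 17
  B: 145 − 58 = 87 → 87
rgb(121, 17, 87) = #791157.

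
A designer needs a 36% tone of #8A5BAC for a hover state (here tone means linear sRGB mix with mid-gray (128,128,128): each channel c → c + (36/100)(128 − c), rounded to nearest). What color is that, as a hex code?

#86689C

#8A5BAC is rgb(138, 91, 172).
Lerp each channel 36% toward 128:
  R: 138 − 3.6 = 134.4 → 134
  G: 91 + 13.32 = 104.32 → 104
  B: 172 + 0.36×(128−172) = 172 − 15.84 = 156.16 → 156
rgb(134, 104, 156) = #86689C.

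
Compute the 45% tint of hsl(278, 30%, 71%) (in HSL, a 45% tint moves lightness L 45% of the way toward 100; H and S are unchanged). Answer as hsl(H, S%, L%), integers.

hsl(278, 30%, 84%)

L moves 45% from 71 toward 100: 71 + 13.05 = 84.05 → 84.
H and S are unchanged.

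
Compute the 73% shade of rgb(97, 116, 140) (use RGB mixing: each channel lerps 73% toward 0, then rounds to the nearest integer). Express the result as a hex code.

A 73% shade moves each channel 73% toward 0:
  R: 97 − 70.81 = 26.19 → 26
  G: 116 + 0.73×(0−116) = 116 − 84.68 = 31.32 → 31
  B: 140 + 0.73×(0−140) = 140 − 102.2 = 37.8 → 38
rgb(26, 31, 38) = #1a1f26.

#1a1f26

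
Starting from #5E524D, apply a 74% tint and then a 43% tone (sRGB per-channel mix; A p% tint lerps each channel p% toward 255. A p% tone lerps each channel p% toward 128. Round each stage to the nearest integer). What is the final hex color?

#5E524D is rgb(94, 82, 77).
A 74% tint moves each channel 74% toward 255:
  R: 94 + 0.74×(255−94) = 94 + 119.14 = 213.14 → 213
  G: 82 + 0.74×(255−82) = 82 + 128.02 = 210.02 → 210
  B: 77 + 0.74×(255−77) = 77 + 131.72 = 208.72 → 209
After the tint: rgb(213, 210, 209) = #D5D2D1.
A 43% tone moves each channel 43% toward 128:
  R: 213 + 0.43×(128−213) = 213 − 36.55 = 176.45 → 176
  G: 210 + 0.43×(128−210) = 210 − 35.26 = 174.74 → 175
  B: 209 + 0.43×(128−209) = 209 − 34.83 = 174.17 → 174
rgb(176, 175, 174) = #B0AFAE.

#B0AFAE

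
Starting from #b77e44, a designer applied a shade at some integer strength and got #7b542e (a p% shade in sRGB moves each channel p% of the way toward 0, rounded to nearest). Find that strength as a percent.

#b77e44 is rgb(183, 126, 68); #7b542e is rgb(123, 84, 46).
On the R channel (widest range): 123 ≈ 183 + (p/100)(0 − 183), so p ≈ 100×(123 − 183)/(0 − 183) = -6000/-183 = 32.79.
p = 33 reproduces all three channels after rounding.

33%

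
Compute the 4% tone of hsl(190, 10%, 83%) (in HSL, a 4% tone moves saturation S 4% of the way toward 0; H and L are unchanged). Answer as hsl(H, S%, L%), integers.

hsl(190, 10%, 83%)

S moves 4% from 10 toward 0: 10 − 0.4 = 9.6 → 10.
H and L are unchanged.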